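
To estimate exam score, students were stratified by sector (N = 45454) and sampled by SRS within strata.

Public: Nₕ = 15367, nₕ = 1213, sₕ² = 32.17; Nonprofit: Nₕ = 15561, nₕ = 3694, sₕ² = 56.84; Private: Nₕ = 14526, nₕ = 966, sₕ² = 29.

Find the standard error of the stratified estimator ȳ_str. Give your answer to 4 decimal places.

0.0838

Var(ȳ_str) = Σₕ Wₕ²(1 − fₕ)sₕ²/nₕ with Wₕ = Nₕ/N, N = 45454.
Public: Wₕ = 0.33807806; term = 0.33807806²·(1 − 0.07893538)·32.17/1213 = 0.002791993.
Nonprofit: Wₕ = 0.34234611; term = 0.34234611²·(1 − 0.23738834)·56.84/3694 = 0.0013752809.
Private: Wₕ = 0.31957583; term = 0.31957583²·(1 − 0.06650145)·29/966 = 0.0028620841.
Sum = 0.007029358.
SE = √(0.007029358) = 0.0838.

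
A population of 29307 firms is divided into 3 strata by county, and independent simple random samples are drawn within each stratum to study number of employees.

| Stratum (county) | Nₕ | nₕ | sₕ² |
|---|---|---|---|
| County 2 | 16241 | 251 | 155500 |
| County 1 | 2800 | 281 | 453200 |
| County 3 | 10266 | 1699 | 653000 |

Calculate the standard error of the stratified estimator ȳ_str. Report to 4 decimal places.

15.4892

Var(ȳ_str) = Σₕ Wₕ²(1 − fₕ)sₕ²/nₕ with Wₕ = Nₕ/N, N = 29307.
County 2: Wₕ = 0.55416795; term = 0.55416795²·(1 − 0.01545471)·155500/251 = 187.31613.
County 1: Wₕ = 0.09554031; term = 0.09554031²·(1 − 0.10035714)·453200/281 = 13.24424.
County 3: Wₕ = 0.35029174; term = 0.35029174²·(1 − 0.16549776)·653000/1699 = 39.355651.
Sum = 239.91602.
SE = √(239.91602) = 15.4892.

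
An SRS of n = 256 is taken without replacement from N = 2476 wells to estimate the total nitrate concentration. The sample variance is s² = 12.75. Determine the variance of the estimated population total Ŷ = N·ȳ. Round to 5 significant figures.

273760

Var(Ŷ) = N²·Var(ȳ) = N²·(1 − n/N)·s²/n.
f = 256/2476 = 0.10339257; Var(ȳ) = 0.89660743·12.75/256 = 0.044655253.
Var(Ŷ) = 2476² · 0.044655253 = 273762.42.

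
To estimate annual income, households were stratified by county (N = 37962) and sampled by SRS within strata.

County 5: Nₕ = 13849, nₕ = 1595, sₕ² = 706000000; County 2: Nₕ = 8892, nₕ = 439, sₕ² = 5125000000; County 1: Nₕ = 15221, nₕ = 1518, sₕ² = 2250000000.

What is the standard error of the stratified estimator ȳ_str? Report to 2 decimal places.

Var(ȳ_str) = Σₕ Wₕ²(1 − fₕ)sₕ²/nₕ with Wₕ = Nₕ/N, N = 37962.
County 5: Wₕ = 0.36481218; term = 0.36481218²·(1 − 0.11517077)·706000000/1595 = 52124.528.
County 2: Wₕ = 0.23423423; term = 0.23423423²·(1 − 0.04937022)·5125000000/439 = 608893.73.
County 1: Wₕ = 0.40095359; term = 0.40095359²·(1 − 0.09973064)·2250000000/1518 = 214521.79.
Sum = 875540.05.
SE = √(875540.05) = 935.70.

935.70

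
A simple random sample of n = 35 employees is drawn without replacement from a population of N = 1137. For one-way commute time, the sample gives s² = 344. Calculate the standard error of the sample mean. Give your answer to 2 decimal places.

Under SRS without replacement, Var(ȳ) = (1 − f)·s²/n with f = n/N = 35/1137 = 0.03078276.
Var(ȳ) = (1 − 0.03078276)·344/35 = 0.96921724·9.8285714 = 9.5260209.
SE(ȳ) = √(9.5260209) = 3.09.

3.09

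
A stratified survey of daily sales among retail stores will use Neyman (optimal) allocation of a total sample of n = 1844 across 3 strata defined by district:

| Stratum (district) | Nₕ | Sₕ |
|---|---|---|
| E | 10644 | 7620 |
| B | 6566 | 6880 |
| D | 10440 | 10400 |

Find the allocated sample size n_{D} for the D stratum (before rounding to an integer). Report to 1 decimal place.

Neyman allocation: nₕ = n·NₕSₕ / Σⱼ NⱼSⱼ.
Σ NⱼSⱼ = 10644·7620 + 6566·6880 + 10440·10400 = 2.3485736 × 10^8.
n_{D} = 1844·10440·10400 / (2.3485736 × 10^8) = 852.5.

852.5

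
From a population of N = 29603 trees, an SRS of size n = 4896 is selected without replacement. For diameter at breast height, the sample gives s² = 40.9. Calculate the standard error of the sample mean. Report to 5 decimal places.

Under SRS without replacement, Var(ȳ) = (1 − f)·s²/n with f = n/N = 4896/29603 = 0.16538864.
Var(ȳ) = (1 − 0.16538864)·40.9/4896 = 0.83461136·0.0083537582 = 0.0069721414.
SE(ȳ) = √(0.0069721414) = 0.08350.

0.08350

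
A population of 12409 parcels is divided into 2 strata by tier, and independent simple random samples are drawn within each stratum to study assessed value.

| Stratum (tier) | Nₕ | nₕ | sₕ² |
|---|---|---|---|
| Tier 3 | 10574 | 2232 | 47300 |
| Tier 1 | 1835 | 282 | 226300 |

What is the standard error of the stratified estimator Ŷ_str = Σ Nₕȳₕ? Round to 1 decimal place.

64468.3

Var(Ŷ_str) = Σₕ Nₕ²(1 − fₕ)sₕ²/nₕ.
Tier 3: 10574²·(1 − 2232/10574)·47300/2232 = 1.869289 × 10^9.
Tier 1: 1835²·(1 − 282/1835)·226300/282 = 2.2868779 × 10^9.
Sum = 4.1561669 × 10^9.
SE = √(4.1561669 × 10^9) = 64468.3.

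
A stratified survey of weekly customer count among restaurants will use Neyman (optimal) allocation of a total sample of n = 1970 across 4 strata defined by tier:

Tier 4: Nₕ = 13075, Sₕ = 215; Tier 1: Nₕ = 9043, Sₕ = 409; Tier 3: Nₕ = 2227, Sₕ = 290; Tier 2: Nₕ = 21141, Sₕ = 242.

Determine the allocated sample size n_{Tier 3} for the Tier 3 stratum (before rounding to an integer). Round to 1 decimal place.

Neyman allocation: nₕ = n·NₕSₕ / Σⱼ NⱼSⱼ.
Σ NⱼSⱼ = 13075·215 + 9043·409 + 2227·290 + 21141·242 = 1.2271664 × 10^7.
n_{Tier 3} = 1970·2227·290 / (1.2271664 × 10^7) = 103.7.

103.7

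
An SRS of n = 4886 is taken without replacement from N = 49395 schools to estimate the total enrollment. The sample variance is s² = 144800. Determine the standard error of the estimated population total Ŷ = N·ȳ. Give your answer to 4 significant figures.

Var(Ŷ) = N²·Var(ȳ) = N²·(1 − n/N)·s²/n.
f = 4886/49395 = 0.09891689; Var(ȳ) = 0.90108311·144800/4886 = 26.704223.
Var(Ŷ) = 49395² · 26.704223 = 6.5154726 × 10^10.
SE(Ŷ) = √(6.5154726 × 10^10) = 255300.

255300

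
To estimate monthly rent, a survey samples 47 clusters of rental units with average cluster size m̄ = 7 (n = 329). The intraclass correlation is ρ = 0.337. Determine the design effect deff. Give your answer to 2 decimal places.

3.02

deff = 1 + (7 − 1)·0.337 = 1 + 2.022 = 3.022.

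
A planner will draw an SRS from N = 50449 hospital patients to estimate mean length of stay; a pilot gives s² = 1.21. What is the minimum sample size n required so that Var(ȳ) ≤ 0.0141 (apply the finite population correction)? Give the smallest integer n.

86

Without fpc, n₀ = s²/D = 1.21/0.0141 = 85.8156.
With fpc, (1 − n/N)·s²/n ≤ D requires n ≥ n₀/(1 + n₀/N) = 85.8156/(1 + 85.8156/50449) = 85.6699.
Rounding up, n = 86.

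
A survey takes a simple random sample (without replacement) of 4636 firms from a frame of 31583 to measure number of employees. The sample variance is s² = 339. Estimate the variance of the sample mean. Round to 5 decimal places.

Under SRS without replacement, Var(ȳ) = (1 − f)·s²/n with f = n/N = 4636/31583 = 0.14678783.
Var(ȳ) = (1 − 0.14678783)·339/4636 = 0.85321217·0.073123382 = 0.06238976.

0.06239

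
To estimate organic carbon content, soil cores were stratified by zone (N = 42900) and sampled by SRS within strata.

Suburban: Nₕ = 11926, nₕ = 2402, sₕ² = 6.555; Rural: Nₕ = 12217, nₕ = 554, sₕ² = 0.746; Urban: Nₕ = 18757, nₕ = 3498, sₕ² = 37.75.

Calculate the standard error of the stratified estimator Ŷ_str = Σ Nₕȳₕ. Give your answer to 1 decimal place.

Var(Ŷ_str) = Σₕ Nₕ²(1 − fₕ)sₕ²/nₕ.
Suburban: 11926²·(1 − 2402/11926)·6.555/2402 = 309965.88.
Rural: 12217²·(1 − 554/12217)·0.746/554 = 191868.6.
Urban: 18757²·(1 − 3498/18757)·37.75/3498 = 3.0887773 × 10^6.
Sum = 3.5906118 × 10^6.
SE = √(3.5906118 × 10^6) = 1894.9.

1894.9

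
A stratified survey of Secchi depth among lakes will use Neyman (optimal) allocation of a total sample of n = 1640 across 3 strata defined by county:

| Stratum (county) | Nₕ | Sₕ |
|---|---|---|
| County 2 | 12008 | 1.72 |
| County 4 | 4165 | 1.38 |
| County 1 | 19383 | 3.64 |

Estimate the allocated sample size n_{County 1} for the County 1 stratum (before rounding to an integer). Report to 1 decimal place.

1193.4

Neyman allocation: nₕ = n·NₕSₕ / Σⱼ NⱼSⱼ.
Σ NⱼSⱼ = 12008·1.72 + 4165·1.38 + 19383·3.64 = 96955.58.
n_{County 1} = 1640·19383·3.64 / 96955.58 = 1193.4.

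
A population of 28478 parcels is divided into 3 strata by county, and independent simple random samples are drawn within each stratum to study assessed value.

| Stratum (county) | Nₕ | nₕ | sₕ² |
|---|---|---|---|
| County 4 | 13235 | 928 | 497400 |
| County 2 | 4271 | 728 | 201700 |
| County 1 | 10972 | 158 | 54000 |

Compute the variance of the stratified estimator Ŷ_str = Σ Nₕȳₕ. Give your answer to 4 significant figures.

Var(Ŷ_str) = Σₕ Nₕ²(1 − fₕ)sₕ²/nₕ.
County 4: 13235²·(1 − 928/13235)·497400/928 = 8.7303962 × 10^10.
County 2: 4271²·(1 − 728/4271)·201700/728 = 4.192521 × 10^9.
County 1: 10972²·(1 − 158/10972)·54000/158 = 4.0551679 × 10^10.
Sum = 1.3204816 × 10^11.

1.320 × 10^11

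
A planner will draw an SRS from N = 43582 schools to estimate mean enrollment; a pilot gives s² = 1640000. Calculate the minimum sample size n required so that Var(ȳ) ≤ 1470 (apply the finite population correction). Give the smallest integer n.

Without fpc, n₀ = s²/D = 1640000/1470 = 1115.6463.
With fpc, (1 − n/N)·s²/n ≤ D requires n ≥ n₀/(1 + n₀/N) = 1115.6463/(1 + 1115.6463/43582) = 1087.7999.
Rounding up, n = 1088.

1088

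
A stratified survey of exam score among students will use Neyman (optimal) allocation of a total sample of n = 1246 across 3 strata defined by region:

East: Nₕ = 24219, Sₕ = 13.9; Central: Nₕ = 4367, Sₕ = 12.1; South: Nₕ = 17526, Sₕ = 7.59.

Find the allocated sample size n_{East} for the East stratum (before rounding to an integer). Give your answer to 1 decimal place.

Neyman allocation: nₕ = n·NₕSₕ / Σⱼ NⱼSⱼ.
Σ NⱼSⱼ = 24219·13.9 + 4367·12.1 + 17526·7.59 = 522507.14.
n_{East} = 1246·24219·13.9 / 522507.14 = 802.8.

802.8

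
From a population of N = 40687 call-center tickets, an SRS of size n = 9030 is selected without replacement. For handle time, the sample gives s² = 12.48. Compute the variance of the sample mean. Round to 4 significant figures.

Under SRS without replacement, Var(ȳ) = (1 − f)·s²/n with f = n/N = 9030/40687 = 0.22193821.
Var(ȳ) = (1 − 0.22193821)·12.48/9030 = 0.77806179·0.0013820598 = 0.0010753279.

0.001075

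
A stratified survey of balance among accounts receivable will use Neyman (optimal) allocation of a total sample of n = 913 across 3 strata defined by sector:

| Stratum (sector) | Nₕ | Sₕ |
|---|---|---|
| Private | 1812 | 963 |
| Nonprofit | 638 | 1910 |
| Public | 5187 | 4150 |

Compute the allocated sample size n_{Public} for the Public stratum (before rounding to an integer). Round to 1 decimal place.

Neyman allocation: nₕ = n·NₕSₕ / Σⱼ NⱼSⱼ.
Σ NⱼSⱼ = 1812·963 + 638·1910 + 5187·4150 = 2.4489586 × 10^7.
n_{Public} = 913·5187·4150 / (2.4489586 × 10^7) = 802.5.

802.5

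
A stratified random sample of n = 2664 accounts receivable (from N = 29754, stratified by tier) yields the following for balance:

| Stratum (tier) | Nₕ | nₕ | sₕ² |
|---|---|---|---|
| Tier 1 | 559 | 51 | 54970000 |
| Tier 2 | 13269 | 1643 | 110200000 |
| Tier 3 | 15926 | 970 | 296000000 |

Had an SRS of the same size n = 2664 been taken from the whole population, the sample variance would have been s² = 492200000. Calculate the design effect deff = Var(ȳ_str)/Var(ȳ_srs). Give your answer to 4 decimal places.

Var(ȳ_str) = Σ Wₕ²(1−fₕ)sₕ²/nₕ with Wₕ = Nₕ/29754:
  Tier 1: (559/29754)²·(1−51/559)·54970000/51 = 345.73263
  Tier 2: (13269/29754)²·(1−1643/13269)·110200000/1643 = 11687.505
  Tier 3: (15926/29754)²·(1−970/15926)·296000000/970 = 82101.563
  → Var(ȳ_str) = 94134.801.
Var(ȳ_srs) = (1 − 2664/29754)·492200000/2664 = 168217.45.
deff = 94134.801 / 168217.45 = 0.5596.

0.5596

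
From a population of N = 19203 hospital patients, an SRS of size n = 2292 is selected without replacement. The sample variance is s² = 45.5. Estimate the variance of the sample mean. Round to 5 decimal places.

0.01748

Under SRS without replacement, Var(ȳ) = (1 − f)·s²/n with f = n/N = 2292/19203 = 0.11935635.
Var(ȳ) = (1 − 0.11935635)·45.5/2292 = 0.88064365·0.019851658 = 0.017482236.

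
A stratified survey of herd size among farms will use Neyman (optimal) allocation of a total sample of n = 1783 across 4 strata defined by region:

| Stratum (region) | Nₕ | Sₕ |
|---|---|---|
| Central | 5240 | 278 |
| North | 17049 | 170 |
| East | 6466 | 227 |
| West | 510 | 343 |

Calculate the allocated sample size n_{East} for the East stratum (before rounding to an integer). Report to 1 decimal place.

436.3

Neyman allocation: nₕ = n·NₕSₕ / Σⱼ NⱼSⱼ.
Σ NⱼSⱼ = 5240·278 + 17049·170 + 6466·227 + 510·343 = 5.997762 × 10^6.
n_{East} = 1783·6466·227 / (5.997762 × 10^6) = 436.3.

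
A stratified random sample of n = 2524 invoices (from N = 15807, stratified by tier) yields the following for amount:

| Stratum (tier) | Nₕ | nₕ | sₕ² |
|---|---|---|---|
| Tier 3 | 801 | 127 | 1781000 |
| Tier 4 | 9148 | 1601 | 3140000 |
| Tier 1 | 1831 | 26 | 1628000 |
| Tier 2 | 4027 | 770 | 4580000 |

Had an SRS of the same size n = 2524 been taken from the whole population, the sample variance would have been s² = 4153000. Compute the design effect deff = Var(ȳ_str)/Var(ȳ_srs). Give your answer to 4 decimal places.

Var(ȳ_str) = Σ Wₕ²(1−fₕ)sₕ²/nₕ with Wₕ = Nₕ/15807:
  Tier 3: (801/15807)²·(1−127/801)·1781000/127 = 30.300773
  Tier 4: (9148/15807)²·(1−1601/9148)·3140000/1601 = 541.92591
  Tier 1: (1831/15807)²·(1−26/1831)·1628000/26 = 828.22378
  Tier 2: (4027/15807)²·(1−770/4027)·4580000/770 = 312.23044
  → Var(ȳ_str) = 1712.6809.
Var(ȳ_srs) = (1 − 2524/15807)·4153000/2524 = 1382.6724.
deff = 1712.6809 / 1382.6724 = 1.2387.

1.2387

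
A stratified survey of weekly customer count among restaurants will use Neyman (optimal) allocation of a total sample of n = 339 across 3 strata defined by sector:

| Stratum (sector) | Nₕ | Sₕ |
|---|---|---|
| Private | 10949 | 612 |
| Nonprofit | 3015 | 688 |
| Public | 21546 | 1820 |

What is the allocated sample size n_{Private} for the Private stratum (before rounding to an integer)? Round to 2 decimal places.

Neyman allocation: nₕ = n·NₕSₕ / Σⱼ NⱼSⱼ.
Σ NⱼSⱼ = 10949·612 + 3015·688 + 21546·1820 = 4.7988828 × 10^7.
n_{Private} = 339·10949·612 / (4.7988828 × 10^7) = 47.34.

47.34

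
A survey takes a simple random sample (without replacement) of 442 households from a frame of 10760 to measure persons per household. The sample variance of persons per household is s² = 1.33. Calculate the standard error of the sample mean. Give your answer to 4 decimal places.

Under SRS without replacement, Var(ȳ) = (1 − f)·s²/n with f = n/N = 442/10760 = 0.04107807.
Var(ȳ) = (1 − 0.04107807)·1.33/442 = 0.95892193·0.0030090498 = 0.0028854438.
SE(ȳ) = √(0.0028854438) = 0.0537.

0.0537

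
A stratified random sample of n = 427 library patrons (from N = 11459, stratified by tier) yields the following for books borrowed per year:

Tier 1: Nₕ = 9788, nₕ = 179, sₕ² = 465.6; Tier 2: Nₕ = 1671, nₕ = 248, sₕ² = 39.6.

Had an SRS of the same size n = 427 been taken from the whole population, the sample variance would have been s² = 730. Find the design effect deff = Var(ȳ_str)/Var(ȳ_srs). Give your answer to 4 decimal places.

Var(ȳ_str) = Σ Wₕ²(1−fₕ)sₕ²/nₕ with Wₕ = Nₕ/11459:
  Tier 1: (9788/11459)²·(1−179/9788)·465.6/179 = 1.8631107
  Tier 2: (1671/11459)²·(1−248/1671)·39.6/248 = 0.0028915547
  → Var(ȳ_str) = 1.8660023.
Var(ȳ_srs) = (1 − 427/11459)·730/427 = 1.6458965.
deff = 1.8660023 / 1.6458965 = 1.1337.

1.1337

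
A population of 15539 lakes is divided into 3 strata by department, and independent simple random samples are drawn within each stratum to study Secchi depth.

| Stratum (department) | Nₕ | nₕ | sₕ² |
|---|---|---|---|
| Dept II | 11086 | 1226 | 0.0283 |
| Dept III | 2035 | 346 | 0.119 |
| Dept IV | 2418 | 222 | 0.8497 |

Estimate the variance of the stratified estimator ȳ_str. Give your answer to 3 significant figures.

Var(ȳ_str) = Σₕ Wₕ²(1 − fₕ)sₕ²/nₕ with Wₕ = Nₕ/N, N = 15539.
Dept II: Wₕ = 0.71343072; term = 0.71343072²·(1 − 0.11058993)·0.0283/1226 = 1.0449647 × 10^-5.
Dept III: Wₕ = 0.13096081; term = 0.13096081²·(1 − 0.17002457)·0.119/346 = 4.895745 × 10^-6.
Dept IV: Wₕ = 0.15560847; term = 0.15560847²·(1 − 0.09181141)·0.8497/222 = 8.4169577 × 10^-5.
Sum = 9.9514969 × 10^-5.

9.95 × 10^-5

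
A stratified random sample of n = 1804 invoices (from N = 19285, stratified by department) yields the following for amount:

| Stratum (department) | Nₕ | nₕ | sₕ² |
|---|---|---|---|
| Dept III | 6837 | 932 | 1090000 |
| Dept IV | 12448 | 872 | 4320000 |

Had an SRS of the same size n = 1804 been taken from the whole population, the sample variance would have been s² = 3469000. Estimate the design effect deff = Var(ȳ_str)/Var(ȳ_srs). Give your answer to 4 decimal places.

1.1740

Var(ȳ_str) = Σ Wₕ²(1−fₕ)sₕ²/nₕ with Wₕ = Nₕ/19285:
  Dept III: (6837/19285)²·(1−932/6837)·1090000/932 = 126.95704
  Dept IV: (12448/19285)²·(1−872/12448)·4320000/872 = 1919.491
  → Var(ȳ_str) = 2046.448.
Var(ȳ_srs) = (1 − 1804/19285)·3469000/1804 = 1743.0683.
deff = 2046.448 / 1743.0683 = 1.1740.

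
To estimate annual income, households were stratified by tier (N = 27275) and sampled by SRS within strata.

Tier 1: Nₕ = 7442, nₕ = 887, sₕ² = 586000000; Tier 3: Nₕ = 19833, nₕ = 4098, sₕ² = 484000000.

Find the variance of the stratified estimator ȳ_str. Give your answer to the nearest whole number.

92867

Var(ȳ_str) = Σₕ Wₕ²(1 − fₕ)sₕ²/nₕ with Wₕ = Nₕ/N, N = 27275.
Tier 1: Wₕ = 0.27285060; term = 0.27285060²·(1 − 0.11918839)·586000000/887 = 43321.835.
Tier 3: Wₕ = 0.72714940; term = 0.72714940²·(1 − 0.20662532)·484000000/4098 = 49544.91.
Sum = 92866.745.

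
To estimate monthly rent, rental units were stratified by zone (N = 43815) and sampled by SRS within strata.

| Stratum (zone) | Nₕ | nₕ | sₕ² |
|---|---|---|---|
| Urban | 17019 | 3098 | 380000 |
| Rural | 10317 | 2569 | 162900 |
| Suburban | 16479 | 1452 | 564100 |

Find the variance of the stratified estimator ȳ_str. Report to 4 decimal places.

67.8907

Var(ȳ_str) = Σₕ Wₕ²(1 − fₕ)sₕ²/nₕ with Wₕ = Nₕ/N, N = 43815.
Urban: Wₕ = 0.38842862; term = 0.38842862²·(1 − 0.18203185)·380000/3098 = 15.137739.
Rural: Wₕ = 0.23546731; term = 0.23546731²·(1 − 0.24900649)·162900/2569 = 2.6403068.
Suburban: Wₕ = 0.37610407; term = 0.37610407²·(1 − 0.08811214)·564100/1452 = 50.112606.
Sum = 67.890652.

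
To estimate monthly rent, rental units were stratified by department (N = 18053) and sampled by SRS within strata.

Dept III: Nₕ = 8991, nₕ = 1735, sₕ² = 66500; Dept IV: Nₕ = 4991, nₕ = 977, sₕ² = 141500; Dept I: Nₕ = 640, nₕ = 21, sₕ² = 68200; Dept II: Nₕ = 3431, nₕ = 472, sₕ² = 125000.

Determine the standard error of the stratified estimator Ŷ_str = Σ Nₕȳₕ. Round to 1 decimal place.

96836.2

Var(Ŷ_str) = Σₕ Nₕ²(1 − fₕ)sₕ²/nₕ.
Dept III: 8991²·(1 − 1735/8991)·66500/1735 = 2.5005033 × 10^9.
Dept IV: 4991²·(1 − 977/4991)·141500/977 = 2.9015283 × 10^9.
Dept I: 640²·(1 − 21/640)·68200/21 = 1.2865768 × 10^9.
Dept II: 3431²·(1 − 472/3431)·125000/472 = 2.6886465 × 10^9.
Sum = 9.3772549 × 10^9.
SE = √(9.3772549 × 10^9) = 96836.2.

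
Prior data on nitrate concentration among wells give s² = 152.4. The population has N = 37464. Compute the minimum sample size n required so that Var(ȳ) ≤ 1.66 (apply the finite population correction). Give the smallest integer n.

Without fpc, n₀ = s²/D = 152.4/1.66 = 91.8072.
With fpc, (1 − n/N)·s²/n ≤ D requires n ≥ n₀/(1 + n₀/N) = 91.8072/(1 + 91.8072/37464) = 91.5828.
Rounding up, n = 92.

92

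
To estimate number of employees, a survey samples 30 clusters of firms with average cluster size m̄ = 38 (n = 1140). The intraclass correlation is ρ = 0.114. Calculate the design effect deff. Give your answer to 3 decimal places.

deff = 1 + (38 − 1)·0.114 = 1 + 4.218 = 5.218.

5.218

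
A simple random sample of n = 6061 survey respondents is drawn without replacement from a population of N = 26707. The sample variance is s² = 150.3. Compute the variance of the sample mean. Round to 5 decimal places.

Under SRS without replacement, Var(ȳ) = (1 − f)·s²/n with f = n/N = 6061/26707 = 0.22694425.
Var(ȳ) = (1 − 0.22694425)·150.3/6061 = 0.77305575·0.024797888 = 0.01917015.

0.01917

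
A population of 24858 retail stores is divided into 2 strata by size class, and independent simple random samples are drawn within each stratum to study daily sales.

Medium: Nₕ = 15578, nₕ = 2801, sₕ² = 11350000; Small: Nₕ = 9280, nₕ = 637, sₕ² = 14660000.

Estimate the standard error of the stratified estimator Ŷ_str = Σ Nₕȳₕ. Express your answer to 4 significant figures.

1.629 × 10^6

Var(Ŷ_str) = Σₕ Nₕ²(1 − fₕ)sₕ²/nₕ.
Medium: 15578²·(1 − 2801/15578)·11350000/2801 = 8.0653524 × 10^11.
Small: 9280²·(1 − 637/9280)·14660000/637 = 1.8458951 × 10^12.
Sum = 2.6524303 × 10^12.
SE = √(2.6524303 × 10^12) = 1.629 × 10^6.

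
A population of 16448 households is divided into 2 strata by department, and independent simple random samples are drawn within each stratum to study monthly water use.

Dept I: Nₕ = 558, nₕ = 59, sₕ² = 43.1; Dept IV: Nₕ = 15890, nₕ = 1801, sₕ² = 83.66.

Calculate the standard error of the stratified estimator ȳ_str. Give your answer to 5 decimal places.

0.19797

Var(ȳ_str) = Σₕ Wₕ²(1 − fₕ)sₕ²/nₕ with Wₕ = Nₕ/N, N = 16448.
Dept I: Wₕ = 0.03392510; term = 0.03392510²·(1 − 0.10573477)·43.1/59 = 7.5185451 × 10^-4.
Dept IV: Wₕ = 0.96607490; term = 0.96607490²·(1 − 0.11334172)·83.66/1801 = 0.03843988.
Sum = 0.039191735.
SE = √(0.039191735) = 0.19797.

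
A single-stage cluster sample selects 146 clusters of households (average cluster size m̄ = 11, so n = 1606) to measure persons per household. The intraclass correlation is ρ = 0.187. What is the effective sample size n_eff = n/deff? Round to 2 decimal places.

559.58

deff = 1 + (11 − 1)·0.187 = 1 + 1.87 = 2.87.
n_eff = 1606 / 2.87 = 559.58.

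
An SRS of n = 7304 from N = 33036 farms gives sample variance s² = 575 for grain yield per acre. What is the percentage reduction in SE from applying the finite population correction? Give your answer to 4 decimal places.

f = n/N = 7304/33036 = 0.22109214.
SE_no-fpc = √(s²/n) = 0.28057795; SE_fpc = √((1−f)s²/n) = 0.24762619.
Ratio = √(1−f) = 0.88255757. Reduction = 100·(1 − 0.88255757) = 11.7442%.

11.7442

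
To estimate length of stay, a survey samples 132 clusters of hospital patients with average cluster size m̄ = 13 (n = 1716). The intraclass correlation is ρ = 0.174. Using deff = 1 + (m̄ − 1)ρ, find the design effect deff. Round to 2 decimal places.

deff = 1 + (13 − 1)·0.174 = 1 + 2.088 = 3.088.

3.09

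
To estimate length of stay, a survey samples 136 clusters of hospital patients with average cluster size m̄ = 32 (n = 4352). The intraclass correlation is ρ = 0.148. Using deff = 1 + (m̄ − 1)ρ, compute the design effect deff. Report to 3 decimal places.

5.588

deff = 1 + (32 − 1)·0.148 = 1 + 4.588 = 5.588.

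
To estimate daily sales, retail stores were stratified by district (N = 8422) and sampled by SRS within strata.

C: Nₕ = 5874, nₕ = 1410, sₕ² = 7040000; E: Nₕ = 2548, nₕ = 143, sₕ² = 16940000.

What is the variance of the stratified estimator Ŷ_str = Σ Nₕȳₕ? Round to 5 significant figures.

8.5685 × 10^11

Var(Ŷ_str) = Σₕ Nₕ²(1 − fₕ)sₕ²/nₕ.
C: 5874²·(1 − 1410/5874)·7040000/1410 = 1.3092171 × 10^11.
E: 2548²·(1 − 143/2548)·16940000/143 = 7.259252 × 10^11.
Sum = 8.5684691 × 10^11.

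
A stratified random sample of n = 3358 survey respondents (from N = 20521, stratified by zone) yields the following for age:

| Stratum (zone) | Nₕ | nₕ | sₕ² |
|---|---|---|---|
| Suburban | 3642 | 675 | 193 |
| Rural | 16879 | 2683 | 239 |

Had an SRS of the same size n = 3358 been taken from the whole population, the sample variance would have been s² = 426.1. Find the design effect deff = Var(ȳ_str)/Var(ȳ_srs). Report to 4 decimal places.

0.5467

Var(ȳ_str) = Σ Wₕ²(1−fₕ)sₕ²/nₕ with Wₕ = Nₕ/20521:
  Suburban: (3642/20521)²·(1−675/3642)·193/675 = 0.0073369234
  Rural: (16879/20521)²·(1−2683/16879)·239/2683 = 0.050686569
  → Var(ȳ_str) = 0.058023492.
Var(ȳ_srs) = (1 − 3358/20521)·426.1/3358 = 0.10612691.
deff = 0.058023492 / 0.10612691 = 0.5467.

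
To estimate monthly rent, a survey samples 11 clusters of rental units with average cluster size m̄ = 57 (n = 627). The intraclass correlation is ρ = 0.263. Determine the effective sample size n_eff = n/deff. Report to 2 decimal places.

deff = 1 + (57 − 1)·0.263 = 1 + 14.728 = 15.728.
n_eff = 627 / 15.728 = 39.87.

39.87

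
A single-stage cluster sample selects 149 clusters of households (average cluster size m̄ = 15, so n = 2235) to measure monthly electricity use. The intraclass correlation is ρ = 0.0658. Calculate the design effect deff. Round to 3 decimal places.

deff = 1 + (15 − 1)·0.0658 = 1 + 0.9212 = 1.9212.

1.921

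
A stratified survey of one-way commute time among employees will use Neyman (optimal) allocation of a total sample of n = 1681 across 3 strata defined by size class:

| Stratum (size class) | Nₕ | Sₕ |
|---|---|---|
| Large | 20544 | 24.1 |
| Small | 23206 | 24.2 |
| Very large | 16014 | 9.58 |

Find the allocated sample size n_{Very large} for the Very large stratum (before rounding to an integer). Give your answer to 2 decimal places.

Neyman allocation: nₕ = n·NₕSₕ / Σⱼ NⱼSⱼ.
Σ NⱼSⱼ = 20544·24.1 + 23206·24.2 + 16014·9.58 = 1.2101097 × 10^6.
n_{Very large} = 1681·16014·9.58 / (1.2101097 × 10^6) = 213.11.

213.11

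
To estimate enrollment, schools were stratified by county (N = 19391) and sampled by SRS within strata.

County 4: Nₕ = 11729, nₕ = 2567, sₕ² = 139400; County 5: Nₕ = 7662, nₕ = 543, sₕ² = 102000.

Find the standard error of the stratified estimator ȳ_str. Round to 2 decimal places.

6.54

Var(ȳ_str) = Σₕ Wₕ²(1 − fₕ)sₕ²/nₕ with Wₕ = Nₕ/N, N = 19391.
County 4: Wₕ = 0.60486824; term = 0.60486824²·(1 − 0.21885924)·139400/2567 = 15.519859.
County 5: Wₕ = 0.39513176; term = 0.39513176²·(1 − 0.07086922)·102000/543 = 27.249659.
Sum = 42.769518.
SE = √(42.769518) = 6.54.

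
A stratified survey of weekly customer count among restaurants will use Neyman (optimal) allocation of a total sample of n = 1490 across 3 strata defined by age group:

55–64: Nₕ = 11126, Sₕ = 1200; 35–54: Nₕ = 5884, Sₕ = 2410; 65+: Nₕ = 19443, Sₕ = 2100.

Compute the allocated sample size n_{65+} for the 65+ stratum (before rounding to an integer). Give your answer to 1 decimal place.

889.9

Neyman allocation: nₕ = n·NₕSₕ / Σⱼ NⱼSⱼ.
Σ NⱼSⱼ = 11126·1200 + 5884·2410 + 19443·2100 = 6.836194 × 10^7.
n_{65+} = 1490·19443·2100 / (6.836194 × 10^7) = 889.9.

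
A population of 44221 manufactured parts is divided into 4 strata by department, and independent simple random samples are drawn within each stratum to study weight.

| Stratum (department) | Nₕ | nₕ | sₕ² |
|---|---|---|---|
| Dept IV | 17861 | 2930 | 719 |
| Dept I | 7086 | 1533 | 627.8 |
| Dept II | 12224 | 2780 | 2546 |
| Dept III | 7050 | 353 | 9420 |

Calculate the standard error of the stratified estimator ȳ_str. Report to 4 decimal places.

Var(ȳ_str) = Σₕ Wₕ²(1 − fₕ)sₕ²/nₕ with Wₕ = Nₕ/N, N = 44221.
Dept IV: Wₕ = 0.40390312; term = 0.40390312²·(1 − 0.16404457)·719/2930 = 0.033465616.
Dept I: Wₕ = 0.16024061; term = 0.16024061²·(1 − 0.21634208)·627.8/1533 = 0.0082404487.
Dept II: Wₕ = 0.27642975; term = 0.27642975²·(1 − 0.22742147)·2546/2780 = 0.054066195.
Dept III: Wₕ = 0.15942652; term = 0.15942652²·(1 − 0.05007092)·9420/353 = 0.64430054.
Sum = 0.7400728.
SE = √(0.7400728) = 0.8603.

0.8603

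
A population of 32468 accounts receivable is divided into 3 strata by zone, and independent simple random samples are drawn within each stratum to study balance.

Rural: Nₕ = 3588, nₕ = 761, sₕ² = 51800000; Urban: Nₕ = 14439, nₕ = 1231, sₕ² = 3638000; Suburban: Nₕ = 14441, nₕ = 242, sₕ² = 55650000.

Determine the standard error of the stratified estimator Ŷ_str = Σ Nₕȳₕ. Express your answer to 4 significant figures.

Var(Ŷ_str) = Σₕ Nₕ²(1 − fₕ)sₕ²/nₕ.
Rural: 3588²·(1 − 761/3588)·51800000/761 = 6.9043587 × 10^11.
Urban: 14439²·(1 − 1231/14439)·3638000/1231 = 5.6361017 × 10^11.
Suburban: 14441²·(1 − 242/14441)·55650000/242 = 4.7152512 × 10^13.
Sum = 4.8406558 × 10^13.
SE = √(4.8406558 × 10^13) = 6.957 × 10^6.

6.957 × 10^6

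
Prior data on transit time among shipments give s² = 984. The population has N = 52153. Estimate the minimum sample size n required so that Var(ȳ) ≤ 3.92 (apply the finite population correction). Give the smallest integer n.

250

Without fpc, n₀ = s²/D = 984/3.92 = 251.0204.
With fpc, (1 − n/N)·s²/n ≤ D requires n ≥ n₀/(1 + n₀/N) = 251.0204/(1 + 251.0204/52153) = 249.8180.
Rounding up, n = 250.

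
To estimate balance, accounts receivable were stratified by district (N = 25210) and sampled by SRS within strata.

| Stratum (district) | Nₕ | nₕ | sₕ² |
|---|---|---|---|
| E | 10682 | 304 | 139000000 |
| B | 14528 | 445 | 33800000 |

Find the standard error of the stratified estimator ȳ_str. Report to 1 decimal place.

Var(ȳ_str) = Σₕ Wₕ²(1 − fₕ)sₕ²/nₕ with Wₕ = Nₕ/N, N = 25210.
E: Wₕ = 0.42372075; term = 0.42372075²·(1 − 0.02845909)·139000000/304 = 79755.706.
B: Wₕ = 0.57627925; term = 0.57627925²·(1 − 0.03063051)·33800000/445 = 24451.866.
Sum = 104207.57.
SE = √(104207.57) = 322.8.

322.8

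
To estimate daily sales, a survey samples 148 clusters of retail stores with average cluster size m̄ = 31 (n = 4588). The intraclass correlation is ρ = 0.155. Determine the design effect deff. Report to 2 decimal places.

deff = 1 + (31 − 1)·0.155 = 1 + 4.65 = 5.65.

5.65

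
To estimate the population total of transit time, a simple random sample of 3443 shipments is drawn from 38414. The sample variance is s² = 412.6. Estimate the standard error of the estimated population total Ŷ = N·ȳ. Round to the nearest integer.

12688

Var(Ŷ) = N²·Var(ȳ) = N²·(1 − n/N)·s²/n.
f = 3443/38414 = 0.08962878; Var(ȳ) = 0.91037122·412.6/3443 = 0.10909648.
Var(Ŷ) = 38414² · 0.10909648 = 1.6098663 × 10^8.
SE(Ŷ) = √(1.6098663 × 10^8) = 12688.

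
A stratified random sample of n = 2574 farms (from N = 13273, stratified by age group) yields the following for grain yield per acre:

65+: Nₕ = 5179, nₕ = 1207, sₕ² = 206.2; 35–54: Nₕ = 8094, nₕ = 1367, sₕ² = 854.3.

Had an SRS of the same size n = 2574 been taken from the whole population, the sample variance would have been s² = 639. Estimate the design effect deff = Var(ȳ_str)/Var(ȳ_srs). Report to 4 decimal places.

Var(ȳ_str) = Σ Wₕ²(1−fₕ)sₕ²/nₕ with Wₕ = Nₕ/13273:
  65+: (5179/13273)²·(1−1207/5179)·206.2/1207 = 0.019947954
  35–54: (8094/13273)²·(1−1367/8094)·854.3/1367 = 0.19314716
  → Var(ȳ_str) = 0.21309511.
Var(ȳ_srs) = (1 − 2574/13273)·639/2574 = 0.2001089.
deff = 0.21309511 / 0.2001089 = 1.0649.

1.0649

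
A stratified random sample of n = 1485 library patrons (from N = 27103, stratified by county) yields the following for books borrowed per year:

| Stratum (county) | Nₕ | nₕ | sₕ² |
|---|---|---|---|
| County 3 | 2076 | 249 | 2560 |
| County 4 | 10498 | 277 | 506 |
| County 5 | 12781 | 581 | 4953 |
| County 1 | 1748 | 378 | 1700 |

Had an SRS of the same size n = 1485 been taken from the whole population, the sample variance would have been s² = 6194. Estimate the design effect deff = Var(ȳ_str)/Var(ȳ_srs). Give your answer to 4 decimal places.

Var(ȳ_str) = Σ Wₕ²(1−fₕ)sₕ²/nₕ with Wₕ = Nₕ/27103:
  County 3: (2076/27103)²·(1−249/2076)·2560/249 = 0.053084995
  County 4: (10498/27103)²·(1−277/10498)·506/277 = 0.26683081
  County 5: (12781/27103)²·(1−581/12781)·4953/581 = 1.8095981
  County 1: (1748/27103)²·(1−378/1748)·1700/378 = 0.014661702
  → Var(ȳ_str) = 2.1441756.
Var(ȳ_srs) = (1 − 1485/27103)·6194/1485 = 3.9425082.
deff = 2.1441756 / 3.9425082 = 0.5439.

0.5439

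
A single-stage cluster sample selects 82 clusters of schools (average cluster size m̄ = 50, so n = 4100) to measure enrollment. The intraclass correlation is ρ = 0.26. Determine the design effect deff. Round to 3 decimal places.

13.740

deff = 1 + (50 − 1)·0.26 = 1 + 12.74 = 13.74.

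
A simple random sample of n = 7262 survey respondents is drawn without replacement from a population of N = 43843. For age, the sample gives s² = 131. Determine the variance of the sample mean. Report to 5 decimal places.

Under SRS without replacement, Var(ȳ) = (1 − f)·s²/n with f = n/N = 7262/43843 = 0.16563648.
Var(ȳ) = (1 − 0.16563648)·131/7262 = 0.83436352·0.018039108 = 0.015051173.

0.01505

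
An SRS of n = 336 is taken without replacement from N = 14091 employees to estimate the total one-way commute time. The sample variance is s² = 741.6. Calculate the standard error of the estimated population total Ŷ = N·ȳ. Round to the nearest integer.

Var(Ŷ) = N²·Var(ȳ) = N²·(1 − n/N)·s²/n.
f = 336/14091 = 0.02384501; Var(ȳ) = 0.97615499·741.6/336 = 2.1545135.
Var(Ŷ) = 14091² · 2.1545135 = 4.2779219 × 10^8.
SE(Ŷ) = √(4.2779219 × 10^8) = 20683.

20683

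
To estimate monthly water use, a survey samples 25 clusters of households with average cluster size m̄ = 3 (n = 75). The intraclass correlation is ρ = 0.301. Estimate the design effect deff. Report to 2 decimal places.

1.60

deff = 1 + (3 − 1)·0.301 = 1 + 0.602 = 1.602.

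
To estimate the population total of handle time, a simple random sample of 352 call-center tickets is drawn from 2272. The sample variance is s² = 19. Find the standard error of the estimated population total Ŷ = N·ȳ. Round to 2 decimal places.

Var(Ŷ) = N²·Var(ȳ) = N²·(1 − n/N)·s²/n.
f = 352/2272 = 0.15492958; Var(ȳ) = 0.84507042·19/352 = 0.045614597.
Var(Ŷ) = 2272² · 0.045614597 = 235461.82.
SE(Ŷ) = √(235461.82) = 485.24.

485.24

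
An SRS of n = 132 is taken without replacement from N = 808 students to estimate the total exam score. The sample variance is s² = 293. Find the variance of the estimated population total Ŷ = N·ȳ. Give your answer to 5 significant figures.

Var(Ŷ) = N²·Var(ȳ) = N²·(1 − n/N)·s²/n.
f = 132/808 = 0.16336634; Var(ȳ) = 0.83663366·293/132 = 1.8570732.
Var(Ŷ) = 808² · 1.8570732 = 1.2124162 × 10^6.

1.2124 × 10^6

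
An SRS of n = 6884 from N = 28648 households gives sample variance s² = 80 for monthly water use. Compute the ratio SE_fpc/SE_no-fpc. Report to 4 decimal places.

0.8716

f = n/N = 6884/28648 = 0.24029601.
SE_no-fpc = √(s²/n) = 0.10780144; SE_fpc = √((1−f)s²/n) = 0.093960813.
Ratio = √(1−f) = 0.87161000.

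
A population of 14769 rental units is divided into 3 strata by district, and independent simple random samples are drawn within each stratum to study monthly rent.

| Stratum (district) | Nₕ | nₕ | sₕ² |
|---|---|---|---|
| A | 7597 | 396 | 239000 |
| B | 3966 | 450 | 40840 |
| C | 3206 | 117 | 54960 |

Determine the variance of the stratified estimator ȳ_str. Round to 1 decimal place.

Var(ȳ_str) = Σₕ Wₕ²(1 − fₕ)sₕ²/nₕ with Wₕ = Nₕ/N, N = 14769.
A: Wₕ = 0.51438825; term = 0.51438825²·(1 − 0.05212584)·239000/396 = 151.36849.
B: Wₕ = 0.26853545; term = 0.26853545²·(1 − 0.11346445)·40840/450 = 5.8019317.
C: Wₕ = 0.21707631; term = 0.21707631²·(1 − 0.03649407)·54960/117 = 21.327508.
Sum = 178.49793.

178.5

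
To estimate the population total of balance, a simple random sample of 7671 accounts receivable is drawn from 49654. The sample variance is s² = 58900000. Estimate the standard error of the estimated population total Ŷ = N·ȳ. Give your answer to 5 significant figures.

Var(Ŷ) = N²·Var(ȳ) = N²·(1 − n/N)·s²/n.
f = 7671/49654 = 0.15448906; Var(ȳ) = 0.84551094·58900000/7671 = 6492.0602.
Var(Ŷ) = 49654² · 6492.0602 = 1.6006302 × 10^13.
SE(Ŷ) = √(1.6006302 × 10^13) = 4.0008 × 10^6.

4.0008 × 10^6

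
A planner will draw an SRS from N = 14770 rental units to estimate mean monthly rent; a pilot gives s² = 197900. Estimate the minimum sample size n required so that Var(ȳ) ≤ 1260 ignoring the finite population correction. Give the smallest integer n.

158

Without fpc, n₀ = s²/D = 197900/1260 = 157.0635.
Rounding up, n = 158.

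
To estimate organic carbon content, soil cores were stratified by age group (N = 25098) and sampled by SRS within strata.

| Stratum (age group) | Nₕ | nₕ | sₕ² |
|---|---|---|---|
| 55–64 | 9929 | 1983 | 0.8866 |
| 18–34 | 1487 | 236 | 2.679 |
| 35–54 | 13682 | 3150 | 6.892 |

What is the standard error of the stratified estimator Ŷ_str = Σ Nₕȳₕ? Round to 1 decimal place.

Var(Ŷ_str) = Σₕ Nₕ²(1 − fₕ)sₕ²/nₕ.
55–64: 9929²·(1 − 1983/9929)·0.8866/1983 = 35274.355.
18–34: 1487²·(1 − 236/1487)·2.679/236 = 21116.843.
35–54: 13682²·(1 − 3150/13682)·6.892/3150 = 315279.08.
Sum = 371670.28.
SE = √(371670.28) = 609.6.

609.6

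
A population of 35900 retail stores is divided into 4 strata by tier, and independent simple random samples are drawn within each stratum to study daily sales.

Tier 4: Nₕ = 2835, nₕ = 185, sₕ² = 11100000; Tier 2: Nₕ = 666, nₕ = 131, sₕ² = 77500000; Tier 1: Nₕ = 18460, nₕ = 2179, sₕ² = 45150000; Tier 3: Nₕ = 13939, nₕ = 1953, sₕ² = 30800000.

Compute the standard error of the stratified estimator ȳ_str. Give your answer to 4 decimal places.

85.9632

Var(ȳ_str) = Σₕ Wₕ²(1 − fₕ)sₕ²/nₕ with Wₕ = Nₕ/N, N = 35900.
Tier 4: Wₕ = 0.07896936; term = 0.07896936²·(1 − 0.06525573)·11100000/185 = 349.75287.
Tier 2: Wₕ = 0.01855153; term = 0.01855153²·(1 − 0.19669670)·77500000/131 = 163.55714.
Tier 1: Wₕ = 0.51420613; term = 0.51420613²·(1 − 0.11803900)·45150000/2179 = 4831.9719.
Tier 3: Wₕ = 0.38827298; term = 0.38827298²·(1 − 0.14011048)·30800000/1953 = 2044.3981.
Sum = 7389.68.
SE = √(7389.68) = 85.9632.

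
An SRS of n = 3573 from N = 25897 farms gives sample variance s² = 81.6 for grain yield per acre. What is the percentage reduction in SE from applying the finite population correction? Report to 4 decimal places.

f = n/N = 3573/25897 = 0.13796965.
SE_no-fpc = √(s²/n) = 0.15112231; SE_fpc = √((1−f)s²/n) = 0.1403104.
Ratio = √(1−f) = 0.92845590. Reduction = 100·(1 − 0.92845590) = 7.1544%.

7.1544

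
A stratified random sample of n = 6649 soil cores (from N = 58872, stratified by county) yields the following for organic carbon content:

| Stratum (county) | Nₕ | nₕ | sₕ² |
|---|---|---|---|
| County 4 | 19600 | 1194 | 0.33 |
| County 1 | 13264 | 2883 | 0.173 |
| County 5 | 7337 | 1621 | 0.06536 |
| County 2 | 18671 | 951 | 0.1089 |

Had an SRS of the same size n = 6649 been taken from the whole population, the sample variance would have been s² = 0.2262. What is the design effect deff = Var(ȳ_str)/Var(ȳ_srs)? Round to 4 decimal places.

Var(ȳ_str) = Σ Wₕ²(1−fₕ)sₕ²/nₕ with Wₕ = Nₕ/58872:
  County 4: (19600/58872)²·(1−1194/19600)·0.33/1194 = 2.8767858 × 10^-5
  County 1: (13264/58872)²·(1−2883/13264)·0.173/2883 = 2.3839524 × 10^-6
  County 5: (7337/58872)²·(1−1621/7337)·0.06536/1621 = 4.878903 × 10^-7
  County 2: (18671/58872)²·(1−951/18671)·0.1089/951 = 1.093103 × 10^-5
  → Var(ȳ_str) = 4.2570731 × 10^-5.
Var(ȳ_srs) = (1 − 6649/58872)·0.2262/6649 = 3.0177919 × 10^-5.
deff = (4.2570731 × 10^-5) / (3.0177919 × 10^-5) = 1.4107.

1.4107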